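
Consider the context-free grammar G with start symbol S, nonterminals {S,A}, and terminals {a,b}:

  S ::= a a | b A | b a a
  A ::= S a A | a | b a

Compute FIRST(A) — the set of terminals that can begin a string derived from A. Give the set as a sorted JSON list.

Compute FIRST by fixpoint:
round 1:
  A via A→a: +{a}
  A via A→b a: +{b}
  S via S→a a: +{a}
  S via S→b A: +{b}
  FIRST[S]={a,b}  FIRST[A]={a,b}
round 2: (stable)
  FIRST[S]={a,b}  FIRST[A]={a,b}

FIRST(A) = ["a", "b"]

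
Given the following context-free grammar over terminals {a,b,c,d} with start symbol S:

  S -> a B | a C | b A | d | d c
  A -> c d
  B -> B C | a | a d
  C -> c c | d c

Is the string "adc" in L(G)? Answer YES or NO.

CNF form of G:
  S -> T1 T0 | T2 B | T2 C | T3 A | d
  A -> T0 T1
  B -> B C | T2 T1 | a
  C -> T0 T0 | T1 T0
  T0 -> c
  T1 -> d
  T2 -> a
  T3 -> b

CYK fill:
  cell(0,0) a: {B,T2}  orig:{B}
  cell(1,1) d: {S,T1}  orig:{S}
  cell(2,2) c: {T0}  orig:{}
  cell(0,1) ad: {B}
  cell(1,2) dc: {C,S}
  cell(0,2) adc: {B,S}

S ∈ T[0,2] ⇒ YES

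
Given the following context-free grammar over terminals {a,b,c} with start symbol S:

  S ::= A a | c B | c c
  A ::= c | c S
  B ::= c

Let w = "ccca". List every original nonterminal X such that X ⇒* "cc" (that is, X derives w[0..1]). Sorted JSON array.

Convert to CNF:
  S -> A T1 | T0 B | T0 T0
  A -> T0 S | c
  B -> c
  T0 -> c
  T1 -> a

Fill CYK table bottom-up (cells [i..j] with 0 ≤ i ≤ j ≤ 1 only):
  [0..0]={A,B,T0}  "c"  orig:{A,B}
  [1..1]={A,B,T0}  "c"  orig:{A,B}
  [0..1]={S}  "cc"

Original NTs in T[0,1] deriving "cc": ["S"]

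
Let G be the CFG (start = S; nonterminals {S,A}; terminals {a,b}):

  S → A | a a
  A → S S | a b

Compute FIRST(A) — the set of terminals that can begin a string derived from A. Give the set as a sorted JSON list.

FIRST sets, iterate to fixpoint:
iter 1:
  A via A→a b: +{a}
  S via S→A: +{a}
  S: {a}  A: {a}
iter 2: (stable)
  S: {a}  A: {a}

FIRST(A) = ["a"]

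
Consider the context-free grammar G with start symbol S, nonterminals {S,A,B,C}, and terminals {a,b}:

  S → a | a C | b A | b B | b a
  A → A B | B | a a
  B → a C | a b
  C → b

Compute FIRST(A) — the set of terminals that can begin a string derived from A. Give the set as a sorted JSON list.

FIRST iteration:
[1]
  A via A→a a: +{a}
  B via B→a C: +{a}
  C via C→b: +{b}
  S via S→a: +{a}
  S via S→b A: +{b}
  S: {a,b}  A: {a}  B: {a}  C: {b}
[2] done
  S: {a,b}  A: {a}  B: {a}  C: {b}

FIRST(A) = ["a"]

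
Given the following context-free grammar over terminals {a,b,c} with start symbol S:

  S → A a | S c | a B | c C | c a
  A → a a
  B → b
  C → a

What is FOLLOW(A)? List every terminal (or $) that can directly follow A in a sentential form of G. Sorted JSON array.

FIRST sets, iterate to fixpoint:
pass 1:
  A via A→a a: +{a}
  B via B→b: +{b}
  C via C→a: +{a}
  S via S→A a: +{a}
  S via S→c C: +{c}
  S: {a,c}  A: {a}  B: {b}  C: {a}
pass 2: — fixpoint
  S: {a,c}  A: {a}  B: {b}  C: {a}

FOLLOW iteration:
seed FOLLOW(S) with $
pass 1:
  S→A a: FOLLOW(A) ⊇ FIRST(a) = {a}; new: +{a}
  S→S c: FOLLOW(S) ⊇ FIRST(c) = {c}; new: +{c}
  S→a B: FOLLOW(B) ⊇ FOLLOW(S) ⊇ {$,c}; new: +{$,c}
  S→c C: FOLLOW(C) ⊇ FOLLOW(S) ⊇ {$,c}; new: +{$,c}
  FOLLOW(S)={$,c}  FOLLOW(A)={a}  FOLLOW(B)={$,c}  FOLLOW(C)={$,c}
pass 2: — fixpoint
  FOLLOW(S)={$,c}  FOLLOW(A)={a}  FOLLOW(B)={$,c}  FOLLOW(C)={$,c}

FOLLOW(A) = ["a"]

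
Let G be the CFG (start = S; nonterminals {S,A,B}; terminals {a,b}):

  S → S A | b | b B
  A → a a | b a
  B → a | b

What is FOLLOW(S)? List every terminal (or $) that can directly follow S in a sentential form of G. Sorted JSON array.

FIRST iteration:
iter 1:
  A via A→a a: +{a}
  A via A→b a: +{b}
  B via B→a: +{a}
  B via B→b: +{b}
  S via S→b: +{b}
  S: {b}  A: {a,b}  B: {a,b}
iter 2: (no change)
  S: {b}  A: {a,b}  B: {a,b}

Compute FOLLOW by fixpoint:
initialize: $ ∈ FOLLOW(S)
[1]
  S→S A: FOLLOW(S) ⊇ FIRST(A) = {a,b}; new: +{a,b}
  S→S A: FOLLOW(A) ⊇ FOLLOW(S) ⊇ {$,a,b}; new: +{$,a,b}
  S→b B: FOLLOW(B) ⊇ FOLLOW(S) ⊇ {$,a,b}; new: +{$,a,b}
  FOLLOW[S]={$,a,b}  FOLLOW[A]={$,a,b}  FOLLOW[B]={$,a,b}
[2] done
  FOLLOW[S]={$,a,b}  FOLLOW[A]={$,a,b}  FOLLOW[B]={$,a,b}

FOLLOW(S) = ["$", "a", "b"]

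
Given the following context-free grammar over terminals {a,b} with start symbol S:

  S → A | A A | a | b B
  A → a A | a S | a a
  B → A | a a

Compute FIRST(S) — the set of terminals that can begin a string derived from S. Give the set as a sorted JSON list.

FIRST sets, iterate to fixpoint:
pass 1:
  A via A→a A: +{a}
  B via B→A: +{a}
  S via S→A: +{a}
  S via S→b B: +{b}
  FIRST[S]={a,b}  FIRST[A]={a}  FIRST[B]={a}
pass 2: (no change)
  FIRST[S]={a,b}  FIRST[A]={a}  FIRST[B]={a}

FIRST(S) = ["a", "b"]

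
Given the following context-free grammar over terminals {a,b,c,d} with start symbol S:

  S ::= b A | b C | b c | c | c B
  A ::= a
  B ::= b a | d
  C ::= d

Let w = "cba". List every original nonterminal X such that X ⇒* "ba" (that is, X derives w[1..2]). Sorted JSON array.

Convert to CNF:
  S -> T0 A | T0 C | T0 T2 | T2 B | c
  A -> a
  B -> T0 T1 | d
  C -> d
  T0 -> b
  T1 -> a
  T2 -> c

Fill CYK table bottom-up (cells [i..j] with 1 ≤ i ≤ j ≤ 2 only):
  cell(1,1) b: {T0}  orig:{}
  cell(2,2) a: {A,T1}  orig:{A}
  cell(1,2) ba: {B,S}

Original NTs in T[1,2] deriving "ba": ["B", "S"]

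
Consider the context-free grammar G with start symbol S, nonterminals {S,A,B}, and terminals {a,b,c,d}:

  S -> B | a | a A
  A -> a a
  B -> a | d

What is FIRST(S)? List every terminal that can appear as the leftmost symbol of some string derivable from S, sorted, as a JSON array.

Compute FIRST by fixpoint:
[1]
  A via A→a a: +{a}
  B via B→a: +{a}
  B via B→d: +{d}
  S via S→B: +{a,d}
  S: {a,d}  A: {a}  B: {a,d}
[2] done
  S: {a,d}  A: {a}  B: {a,d}

FIRST(S) = ["a", "d"]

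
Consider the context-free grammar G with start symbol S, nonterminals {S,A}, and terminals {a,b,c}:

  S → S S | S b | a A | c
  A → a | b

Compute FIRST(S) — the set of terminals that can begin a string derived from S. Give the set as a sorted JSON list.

Compute FIRST by fixpoint:
round 1:
  A via A→a: +{a}
  A via A→b: +{b}
  S via S→a A: +{a}
  S via S→c: +{c}
  FIRST[S]={a,c}  FIRST[A]={a,b}
round 2: — fixpoint
  FIRST[S]={a,c}  FIRST[A]={a,b}

FIRST(S) = ["a", "c"]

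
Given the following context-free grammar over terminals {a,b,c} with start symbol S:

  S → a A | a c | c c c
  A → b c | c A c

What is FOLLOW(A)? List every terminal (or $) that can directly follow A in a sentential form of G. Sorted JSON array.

Compute FIRST by fixpoint:
[1]
  A via A→b c: +{b}
  A via A→c A c: +{c}
  S via S→a A: +{a}
  S via S→c c c: +{c}
  FIRST[S]={a,c}  FIRST[A]={b,c}
[2] — fixpoint
  FIRST[S]={a,c}  FIRST[A]={b,c}

FOLLOW sets:
initialize: $ ∈ FOLLOW(S)
pass 1:
  A→c A c: FOLLOW(A) ⊇ FIRST(c) = {c}; new: +{c}
  S→a A: FOLLOW(A) ⊇ FOLLOW(S) ⊇ {$}; new: +{$}
  FOLLOW(S)={$}  FOLLOW(A)={$,c}
pass 2: done
  FOLLOW(S)={$}  FOLLOW(A)={$,c}

FOLLOW(A) = ["$", "c"]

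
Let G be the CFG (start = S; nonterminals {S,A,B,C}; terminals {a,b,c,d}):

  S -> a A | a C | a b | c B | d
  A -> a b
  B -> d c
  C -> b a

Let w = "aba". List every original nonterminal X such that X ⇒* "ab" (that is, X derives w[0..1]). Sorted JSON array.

CNF form of G:
  S -> T0 A | T0 C | T0 T1 | T3 B | d
  A -> T0 T1
  B -> T2 T3
  C -> T1 T0
  T0 -> a
  T1 -> b
  T2 -> d
  T3 -> c

CYK fill — only the sub-triangle for w[0..1]:
  T[0,0] 'a' = {T0}  orig:{}
  T[1,1] 'b' = {T1}  orig:{}
  T[0,1] 'ab' = {A,S}

Original NTs in T[0,1] deriving "ab": ["A", "S"]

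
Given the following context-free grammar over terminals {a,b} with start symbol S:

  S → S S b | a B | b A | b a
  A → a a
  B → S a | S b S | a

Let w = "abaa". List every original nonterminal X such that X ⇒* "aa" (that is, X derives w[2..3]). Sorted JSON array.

Convert to CNF:
  S -> S X3 | T0 B | T1 A | T1 T0
  A -> T0 T0
  B -> S T0 | S X2 | a
  T0 -> a
  T1 -> b
  X2 -> T1 S
  X3 -> S T1

Fill CYK table bottom-up — only the sub-triangle for w[2..3]:
  [2..2]={B,T0}  "a"  orig:{B}
  [3..3]={B,T0}  "a"  orig:{B}
  [2..3]={A,S}  "aa"

Original NTs in T[2,3] deriving "aa": ["A", "S"]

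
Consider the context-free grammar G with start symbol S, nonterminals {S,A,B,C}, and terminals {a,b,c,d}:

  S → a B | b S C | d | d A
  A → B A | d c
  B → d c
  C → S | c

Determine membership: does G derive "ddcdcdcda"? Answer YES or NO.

CNF form of G:
  S -> T0 A | T2 B | T3 X5 | d
  A -> B A | T0 T1
  B -> T0 T1
  C -> T0 A | T2 B | T3 X4 | c | d
  T0 -> d
  T1 -> c
  T2 -> a
  T3 -> b
  X4 -> S C
  X5 -> S C

Fill CYK table bottom-up:
  T[0,0] 'd' = {C,S,T0}  orig:{C,S}
  T[1,1] 'd' = {C,S,T0}  orig:{C,S}
  T[2,2] 'c' = {C,T1}  orig:{C}
  T[3,3] 'd' = {C,S,T0}  orig:{C,S}
  T[4,4] 'c' = {C,T1}  orig:{C}
  T[5,5] 'd' = {C,S,T0}  orig:{C,S}
  T[6,6] 'c' = {C,T1}  orig:{C}
  T[7,7] 'd' = {C,S,T0}  orig:{C,S}
  T[8,8] 'a' = {T2}  orig:{}
  T[0,1] 'dd' = {X4,X5}  orig:{}
  T[1,2] 'dc' = {A,B,X4,X5}  orig:{A,B}
  T[2,3] 'cd' = ∅
  T[3,4] 'dc' = {A,B,X4,X5}  orig:{A,B}
  T[4,5] 'cd' = ∅
  T[5,6] 'dc' = {A,B,X4,X5}  orig:{A,B}
  T[6,7] 'cd' = ∅
  T[7,8] 'da' = ∅
  T[0,2] 'ddc' = {C,S}
  T[1,3] 'dcd' = ∅
  T[2,4] 'cdc' = ∅
  T[3,5] 'dcd' = ∅
  T[4,6] 'cdc' = ∅
  T[5,7] 'dcd' = ∅
  T[6,8] 'cda' = ∅
  T[0,3] 'ddcd' = {X4,X5}  orig:{}
  T[1,4] 'dcdc' = {A}
  T[2,5] 'cdcd' = ∅
  T[3,6] 'dcdc' = {A}
  T[4,7] 'cdcd' = ∅
  T[5,8] 'dcda' = ∅
  T[0,4] 'ddcdc' = {C,S}
  T[1,5] 'dcdcd' = ∅
  T[2,6] 'cdcdc' = ∅
  T[3,7] 'dcdcd' = ∅
  T[4,8] 'cdcda' = ∅
  T[0,5] 'ddcdcd' = {X4,X5}  orig:{}
  T[1,6] 'dcdcdc' = {A}
  T[2,7] 'cdcdcd' = ∅
  T[3,8] 'dcdcda' = ∅
  T[0,6] 'ddcdcdc' = {C,S}
  T[1,7] 'dcdcdcd' = ∅
  T[2,8] 'cdcdcda' = ∅
  T[0,7] 'ddcdcdcd' = {X4,X5}  orig:{}
  T[1,8] 'dcdcdcda' = ∅
  T[0,8] 'ddcdcdcda' = ∅

S ∉ T[0,8] ⇒ NO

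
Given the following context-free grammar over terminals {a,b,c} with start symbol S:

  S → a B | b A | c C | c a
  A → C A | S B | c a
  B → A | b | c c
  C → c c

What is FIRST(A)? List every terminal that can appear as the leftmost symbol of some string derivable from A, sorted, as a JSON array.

FIRST iteration:
pass 1:
  A via A→c a: +{c}
  B via B→A: +{c}
  B via B→b: +{b}
  C via C→c c: +{c}
  S via S→a B: +{a}
  S via S→b A: +{b}
  S via S→c C: +{c}
  FIRST(S)={a,b,c}  FIRST(A)={c}  FIRST(B)={b,c}  FIRST(C)={c}
pass 2:
  A via A→S B: +{a,b}
  B via B→A: +{a}
  FIRST(S)={a,b,c}  FIRST(A)={a,b,c}  FIRST(B)={a,b,c}  FIRST(C)={c}
pass 3: (stable)
  FIRST(S)={a,b,c}  FIRST(A)={a,b,c}  FIRST(B)={a,b,c}  FIRST(C)={c}

FIRST(A) = ["a", "b", "c"]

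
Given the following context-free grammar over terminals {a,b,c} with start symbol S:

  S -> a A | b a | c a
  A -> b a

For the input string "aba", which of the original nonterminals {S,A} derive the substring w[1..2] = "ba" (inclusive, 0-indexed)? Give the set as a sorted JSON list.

CNF form of G:
  S -> T0 T1 | T1 A | T2 T1
  A -> T0 T1
  T0 -> b
  T1 -> a
  T2 -> c

Fill CYK table bottom-up (cells [i..j] with 1 ≤ i ≤ j ≤ 2 only):
  cell(1,1) b: {T0}  orig:{}
  cell(2,2) a: {T1}  orig:{}
  cell(1,2) ba: {A,S}

Original NTs in T[1,2] deriving "ba": ["A", "S"]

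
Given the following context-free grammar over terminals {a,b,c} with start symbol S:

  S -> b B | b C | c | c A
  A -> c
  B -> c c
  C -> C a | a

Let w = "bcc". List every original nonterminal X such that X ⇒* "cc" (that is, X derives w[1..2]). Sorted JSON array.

CNF form of G:
  S -> T0 A | T2 B | T2 C | c
  A -> c
  B -> T0 T0
  C -> C T1 | a
  T0 -> c
  T1 -> a
  T2 -> b

CYK table (by increasing span) — only the sub-triangle for w[1..2]:
  cell(1,1) c: {A,S,T0}  orig:{A,S}
  cell(2,2) c: {A,S,T0}  orig:{A,S}
  cell(1,2) cc: {B,S}

Original NTs in T[1,2] deriving "cc": ["B", "S"]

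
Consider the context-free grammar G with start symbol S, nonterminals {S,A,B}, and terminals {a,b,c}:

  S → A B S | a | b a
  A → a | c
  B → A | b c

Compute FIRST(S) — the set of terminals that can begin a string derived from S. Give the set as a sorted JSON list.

Compute FIRST by fixpoint:
[1]
  A via A→a: +{a}
  A via A→c: +{c}
  B via B→A: +{a,c}
  B via B→b c: +{b}
  S via S→A B S: +{a,c}
  S via S→b a: +{b}
  FIRST[S]={a,b,c}  FIRST[A]={a,c}  FIRST[B]={a,b,c}
[2] (no change)
  FIRST[S]={a,b,c}  FIRST[A]={a,c}  FIRST[B]={a,b,c}

FIRST(S) = ["a", "b", "c"]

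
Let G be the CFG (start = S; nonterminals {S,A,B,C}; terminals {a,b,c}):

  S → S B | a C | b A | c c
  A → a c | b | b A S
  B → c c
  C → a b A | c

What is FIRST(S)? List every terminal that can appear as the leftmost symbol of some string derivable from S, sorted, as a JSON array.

FIRST sets, iterate to fixpoint:
[1]
  A via A→a c: +{a}
  A via A→b: +{b}
  B via B→c c: +{c}
  C via C→a b A: +{a}
  C via C→c: +{c}
  S via S→a C: +{a}
  S via S→b A: +{b}
  S via S→c c: +{c}
  FIRST[S]={a,b,c}  FIRST[A]={a,b}  FIRST[B]={c}  FIRST[C]={a,c}
[2] done
  FIRST[S]={a,b,c}  FIRST[A]={a,b}  FIRST[B]={c}  FIRST[C]={a,c}

FIRST(S) = ["a", "b", "c"]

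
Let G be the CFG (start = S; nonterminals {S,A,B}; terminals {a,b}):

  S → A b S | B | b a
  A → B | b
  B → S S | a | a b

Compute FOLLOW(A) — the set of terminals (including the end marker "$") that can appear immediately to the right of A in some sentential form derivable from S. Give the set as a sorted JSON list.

FIRST iteration:
pass 1:
  A via A→b: +{b}
  B via B→a: +{a}
  S via S→A b S: +{b}
  S via S→B: +{a}
  FIRST(S)={a,b}  FIRST(A)={b}  FIRST(B)={a}
pass 2:
  A via A→B: +{a}
  B via B→S S: +{b}
  FIRST(S)={a,b}  FIRST(A)={a,b}  FIRST(B)={a,b}
pass 3: (no change)
  FIRST(S)={a,b}  FIRST(A)={a,b}  FIRST(B)={a,b}

FOLLOW iteration:
initialize: $ ∈ FOLLOW(S)
pass 1:
  B→S S: FOLLOW(S) ⊇ FIRST(S) = {a,b}; new: +{a,b}
  S→A b S: FOLLOW(A) ⊇ FIRST(b) = {b}; new: +{b}
  S→B: FOLLOW(B) ⊇ FOLLOW(S) ⊇ {$,a,b}; new: +{$,a,b}
  S: {$,a,b}  A: {b}  B: {$,a,b}
pass 2: — fixpoint
  S: {$,a,b}  A: {b}  B: {$,a,b}

FOLLOW(A) = ["b"]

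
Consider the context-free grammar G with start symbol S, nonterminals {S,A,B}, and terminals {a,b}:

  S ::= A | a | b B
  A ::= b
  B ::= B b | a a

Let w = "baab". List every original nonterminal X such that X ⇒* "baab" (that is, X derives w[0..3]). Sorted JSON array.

Convert to CNF:
  S -> T0 B | a | b
  A -> b
  B -> B T0 | T1 T1
  T0 -> b
  T1 -> a

Fill CYK table bottom-up, restricted to cells inside w[0..3]:
  cell(0,0) b: {A,S,T0}  orig:{A,S}
  cell(1,1) a: {S,T1}  orig:{S}
  cell(2,2) a: {S,T1}  orig:{S}
  cell(3,3) b: {A,S,T0}  orig:{A,S}
  cell(0,1) ba: ∅
  cell(1,2) aa: {B}
  cell(2,3) ab: ∅
  cell(0,2) baa: {S}
  cell(1,3) aab: {B}
  cell(0,3) baab: {S}

Original NTs in T[0,3] deriving "baab": ["S"]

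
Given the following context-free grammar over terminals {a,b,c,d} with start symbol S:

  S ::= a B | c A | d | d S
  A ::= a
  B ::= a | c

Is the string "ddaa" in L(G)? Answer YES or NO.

Convert to CNF:
  S -> T0 B | T1 A | T2 S | d
  A -> a
  B -> a | c
  T0 -> a
  T1 -> c
  T2 -> d

CYK fill:
  cell(0,0) d: {S,T2}  orig:{S}
  cell(1,1) d: {S,T2}  orig:{S}
  cell(2,2) a: {A,B,T0}  orig:{A,B}
  cell(3,3) a: {A,B,T0}  orig:{A,B}
  cell(0,1) dd: {S}
  cell(1,2) da: ∅
  cell(2,3) aa: {S}
  cell(0,2) dda: ∅
  cell(1,3) daa: {S}
  cell(0,3) ddaa: {S}

S ∈ T[0,3] ⇒ YES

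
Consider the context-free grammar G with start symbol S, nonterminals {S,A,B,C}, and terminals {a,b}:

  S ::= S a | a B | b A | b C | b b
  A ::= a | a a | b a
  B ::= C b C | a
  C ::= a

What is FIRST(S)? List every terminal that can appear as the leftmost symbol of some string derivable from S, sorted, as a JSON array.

FIRST sets, iterate to fixpoint:
pass 1:
  A via A→a: +{a}
  A via A→b a: +{b}
  B via B→a: +{a}
  C via C→a: +{a}
  S via S→a B: +{a}
  S via S→b A: +{b}
  FIRST[S]={a,b}  FIRST[A]={a,b}  FIRST[B]={a}  FIRST[C]={a}
pass 2: (no change)
  FIRST[S]={a,b}  FIRST[A]={a,b}  FIRST[B]={a}  FIRST[C]={a}

FIRST(S) = ["a", "b"]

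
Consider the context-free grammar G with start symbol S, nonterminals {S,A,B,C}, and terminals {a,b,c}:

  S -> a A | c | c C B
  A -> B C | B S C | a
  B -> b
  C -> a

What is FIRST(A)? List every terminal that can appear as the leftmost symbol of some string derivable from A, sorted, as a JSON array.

FIRST iteration:
iter 1:
  A via A→a: +{a}
  B via B→b: +{b}
  C via C→a: +{a}
  S via S→a A: +{a}
  S via S→c: +{c}
  FIRST(S)={a,c}  FIRST(A)={a}  FIRST(B)={b}  FIRST(C)={a}
iter 2:
  A via A→B C: +{b}
  FIRST(S)={a,c}  FIRST(A)={a,b}  FIRST(B)={b}  FIRST(C)={a}
iter 3: — fixpoint
  FIRST(S)={a,c}  FIRST(A)={a,b}  FIRST(B)={b}  FIRST(C)={a}

FIRST(A) = ["a", "b"]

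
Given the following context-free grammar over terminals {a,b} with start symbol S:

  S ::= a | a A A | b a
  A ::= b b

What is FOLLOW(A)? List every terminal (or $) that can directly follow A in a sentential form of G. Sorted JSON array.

FIRST sets, iterate to fixpoint:
round 1:
  A via A→b b: +{b}
  S via S→a: +{a}
  S via S→b a: +{b}
  FIRST(S)={a,b}  FIRST(A)={b}
round 2: (no change)
  FIRST(S)={a,b}  FIRST(A)={b}

FOLLOW iteration:
initialize: $ ∈ FOLLOW(S)
[1]
  S→a A A: FOLLOW(A) ⊇ FIRST(A) = {b}; new: +{b}
  S→a A A: FOLLOW(A) ⊇ FOLLOW(S) ⊇ {$}; new: +{$}
  FOLLOW[S]={$}  FOLLOW[A]={$,b}
[2] (no change)
  FOLLOW[S]={$}  FOLLOW[A]={$,b}

FOLLOW(A) = ["$", "b"]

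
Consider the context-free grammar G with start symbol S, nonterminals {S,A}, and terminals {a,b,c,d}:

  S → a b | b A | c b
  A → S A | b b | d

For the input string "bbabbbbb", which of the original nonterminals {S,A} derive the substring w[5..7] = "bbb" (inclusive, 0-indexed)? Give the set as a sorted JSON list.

Convert to CNF:
  S -> T0 A | T1 T0 | T2 T0
  A -> S A | T0 T0 | d
  T0 -> b
  T1 -> a
  T2 -> c

CYK table (by increasing span), restricted to cells inside w[5..7]:
  T[5,5] 'b' = {T0}  orig:{}
  T[6,6] 'b' = {T0}  orig:{}
  T[7,7] 'b' = {T0}  orig:{}
  T[5,6] 'bb' = {A}
  T[6,7] 'bb' = {A}
  T[5,7] 'bbb' = {S}

Original NTs in T[5,7] deriving "bbb": ["S"]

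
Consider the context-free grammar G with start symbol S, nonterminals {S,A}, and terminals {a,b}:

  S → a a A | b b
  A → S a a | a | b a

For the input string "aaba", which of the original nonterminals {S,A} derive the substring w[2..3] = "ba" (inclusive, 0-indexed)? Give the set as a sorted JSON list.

CNF form of G:
  S -> T0 X3 | T1 T1
  A -> S X2 | T1 T0 | a
  T0 -> a
  T1 -> b
  X2 -> T0 T0
  X3 -> T0 A

CYK fill — only the sub-triangle for w[2..3]:
  [2..2]={T1}  "b"  orig:{}
  [3..3]={A,T0}  "a"  orig:{A}
  [2..3]={A}  "ba"

Original NTs in T[2,3] deriving "ba": ["A"]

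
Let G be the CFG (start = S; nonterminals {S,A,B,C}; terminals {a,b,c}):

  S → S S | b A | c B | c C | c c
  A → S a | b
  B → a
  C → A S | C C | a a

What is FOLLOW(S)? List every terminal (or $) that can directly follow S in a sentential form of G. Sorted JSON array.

FIRST iteration:
[1]
  A via A→b: +{b}
  B via B→a: +{a}
  C via C→A S: +{b}
  C via C→a a: +{a}
  S via S→b A: +{b}
  S via S→c B: +{c}
  S: {b,c}  A: {b}  B: {a}  C: {a,b}
[2]
  A via A→S a: +{c}
  C via C→A S: +{c}
  S: {b,c}  A: {b,c}  B: {a}  C: {a,b,c}
[3] (no change)
  S: {b,c}  A: {b,c}  B: {a}  C: {a,b,c}

FOLLOW sets:
seed FOLLOW(S) with $
iter 1:
  A→S a: FOLLOW(S) ⊇ FIRST(a) = {a}; new: +{a}
  C→A S: FOLLOW(A) ⊇ FIRST(S) = {b,c}; new: +{b,c}
  C→C C: FOLLOW(C) ⊇ FIRST(C) = {a,b,c}; new: +{a,b,c}
  S→S S: FOLLOW(S) ⊇ FIRST(S) = {b,c}; new: +{b,c}
  S→b A: FOLLOW(A) ⊇ FOLLOW(S) ⊇ {$,a,b,c}; new: +{$,a}
  S→c B: FOLLOW(B) ⊇ FOLLOW(S) ⊇ {$,a,b,c}; new: +{$,a,b,c}
  S→c C: FOLLOW(C) ⊇ FOLLOW(S) ⊇ {$,a,b,c}; new: +{$}
  FOLLOW(S)={$,a,b,c}  FOLLOW(A)={$,a,b,c}  FOLLOW(B)={$,a,b,c}  FOLLOW(C)={$,a,b,c}
iter 2: — fixpoint
  FOLLOW(S)={$,a,b,c}  FOLLOW(A)={$,a,b,c}  FOLLOW(B)={$,a,b,c}  FOLLOW(C)={$,a,b,c}

FOLLOW(S) = ["$", "a", "b", "c"]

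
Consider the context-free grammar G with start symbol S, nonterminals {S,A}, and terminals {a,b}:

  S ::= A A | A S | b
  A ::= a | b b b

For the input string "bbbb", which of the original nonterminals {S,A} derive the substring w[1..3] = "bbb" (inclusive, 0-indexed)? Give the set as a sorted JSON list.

Convert to CNF:
  S -> A A | A S | b
  A -> T0 X1 | a
  T0 -> b
  X1 -> T0 T0

CYK fill, restricted to cells inside w[1..3]:
  cell(1,1) b: {S,T0}  orig:{S}
  cell(2,2) b: {S,T0}  orig:{S}
  cell(3,3) b: {S,T0}  orig:{S}
  cell(1,2) bb: {X1}  orig:{}
  cell(2,3) bb: {X1}  orig:{}
  cell(1,3) bbb: {A}

Original NTs in T[1,3] deriving "bbb": ["A"]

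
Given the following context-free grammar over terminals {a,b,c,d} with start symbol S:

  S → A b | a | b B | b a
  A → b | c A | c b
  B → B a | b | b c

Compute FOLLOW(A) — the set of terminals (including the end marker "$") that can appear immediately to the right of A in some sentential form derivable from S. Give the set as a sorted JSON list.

FIRST iteration:
pass 1:
  A via A→b: +{b}
  A via A→c A: +{c}
  B via B→b: +{b}
  S via S→A b: +{b,c}
  S via S→a: +{a}
  S: {a,b,c}  A: {b,c}  B: {b}
pass 2: done
  S: {a,b,c}  A: {b,c}  B: {b}

FOLLOW sets:
seed FOLLOW(S) with $
round 1:
  B→B a: FOLLOW(B) ⊇ FIRST(a) = {a}; new: +{a}
  S→A b: FOLLOW(A) ⊇ FIRST(b) = {b}; new: +{b}
  S→b B: FOLLOW(B) ⊇ FOLLOW(S) ⊇ {$}; new: +{$}
  FOLLOW[S]={$}  FOLLOW[A]={b}  FOLLOW[B]={$,a}
round 2: done
  FOLLOW[S]={$}  FOLLOW[A]={b}  FOLLOW[B]={$,a}

FOLLOW(A) = ["b"]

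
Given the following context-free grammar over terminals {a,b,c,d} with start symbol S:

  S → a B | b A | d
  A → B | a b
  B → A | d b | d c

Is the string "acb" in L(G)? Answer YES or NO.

CNF form of G:
  S -> T0 B | T1 A | d
  A -> T0 T1 | T2 T1 | T2 T3
  B -> T0 T1 | T2 T1 | T2 T3
  T0 -> a
  T1 -> b
  T2 -> d
  T3 -> c

CYK fill:
  cell(0,0) a: {T0}  orig:{}
  cell(1,1) c: {T3}  orig:{}
  cell(2,2) b: {T1}  orig:{}
  cell(0,1) ac: ∅
  cell(1,2) cb: ∅
  cell(0,2) acb: ∅

S ∉ T[0,2] ⇒ NO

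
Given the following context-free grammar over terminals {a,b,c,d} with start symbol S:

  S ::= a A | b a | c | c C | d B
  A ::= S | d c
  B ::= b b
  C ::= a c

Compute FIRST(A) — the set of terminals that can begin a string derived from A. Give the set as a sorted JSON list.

Compute FIRST by fixpoint:
pass 1:
  A via A→d c: +{d}
  B via B→b b: +{b}
  C via C→a c: +{a}
  S via S→a A: +{a}
  S via S→b a: +{b}
  S via S→c: +{c}
  S via S→d B: +{d}
  FIRST[S]={a,b,c,d}  FIRST[A]={d}  FIRST[B]={b}  FIRST[C]={a}
pass 2:
  A via A→S: +{a,b,c}
  FIRST[S]={a,b,c,d}  FIRST[A]={a,b,c,d}  FIRST[B]={b}  FIRST[C]={a}
pass 3: (stable)
  FIRST[S]={a,b,c,d}  FIRST[A]={a,b,c,d}  FIRST[B]={b}  FIRST[C]={a}

FIRST(A) = ["a", "b", "c", "d"]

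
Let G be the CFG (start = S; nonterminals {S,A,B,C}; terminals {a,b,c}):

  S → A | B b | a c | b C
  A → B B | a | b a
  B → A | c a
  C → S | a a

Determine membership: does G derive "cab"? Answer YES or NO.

Convert to CNF:
  S -> B B | B T0 | T0 C | T0 T1 | T1 T2 | a
  A -> B B | T0 T1 | a
  B -> B B | T0 T1 | T2 T1 | a
  C -> B B | B T0 | T0 C | T0 T1 | T1 T1 | T1 T2 | a
  T0 -> b
  T1 -> a
  T2 -> c

Fill CYK table bottom-up:
  cell(0,0) c: {T2}  orig:{}
  cell(1,1) a: {A,B,C,S,T1}  orig:{A,B,C,S}
  cell(2,2) b: {T0}  orig:{}
  cell(0,1) ca: {B}
  cell(1,2) ab: {C,S}
  cell(0,2) cab: {C,S}

S ∈ T[0,2] ⇒ YES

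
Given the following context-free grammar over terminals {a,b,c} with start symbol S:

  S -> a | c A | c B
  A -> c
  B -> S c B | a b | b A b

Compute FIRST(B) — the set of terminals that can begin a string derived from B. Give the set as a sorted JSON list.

Compute FIRST by fixpoint:
round 1:
  A via A→c: +{c}
  B via B→a b: +{a}
  B via B→b A b: +{b}
  S via S→a: +{a}
  S via S→c A: +{c}
  FIRST(S)={a,c}  FIRST(A)={c}  FIRST(B)={a,b}
round 2:
  B via B→S c B: +{c}
  FIRST(S)={a,c}  FIRST(A)={c}  FIRST(B)={a,b,c}
round 3: (stable)
  FIRST(S)={a,c}  FIRST(A)={c}  FIRST(B)={a,b,c}

FIRST(B) = ["a", "b", "c"]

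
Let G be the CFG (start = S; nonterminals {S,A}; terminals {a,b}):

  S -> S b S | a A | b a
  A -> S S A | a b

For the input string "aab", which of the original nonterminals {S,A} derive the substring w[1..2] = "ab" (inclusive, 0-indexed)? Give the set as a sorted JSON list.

Convert to CNF:
  S -> S X3 | T0 A | T1 T0
  A -> S X2 | T0 T1
  T0 -> a
  T1 -> b
  X2 -> S A
  X3 -> T1 S

CYK fill (cells [i..j] with 1 ≤ i ≤ j ≤ 2 only):
  cell(1,1) a: {T0}  orig:{}
  cell(2,2) b: {T1}  orig:{}
  cell(1,2) ab: {A}

Original NTs in T[1,2] deriving "ab": ["A"]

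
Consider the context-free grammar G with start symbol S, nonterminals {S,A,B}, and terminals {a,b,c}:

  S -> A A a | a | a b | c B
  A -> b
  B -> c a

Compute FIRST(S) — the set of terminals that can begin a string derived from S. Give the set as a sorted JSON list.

Compute FIRST by fixpoint:
pass 1:
  A via A→b: +{b}
  B via B→c a: +{c}
  S via S→A A a: +{b}
  S via S→a: +{a}
  S via S→c B: +{c}
  FIRST[S]={a,b,c}  FIRST[A]={b}  FIRST[B]={c}
pass 2: (stable)
  FIRST[S]={a,b,c}  FIRST[A]={b}  FIRST[B]={c}

FIRST(S) = ["a", "b", "c"]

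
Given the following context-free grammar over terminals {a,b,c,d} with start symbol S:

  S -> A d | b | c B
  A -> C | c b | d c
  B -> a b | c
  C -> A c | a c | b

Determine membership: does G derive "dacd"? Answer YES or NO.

Convert to CNF:
  S -> A T3 | T0 B | b
  A -> A T0 | T0 T2 | T1 T0 | T3 T0 | b
  B -> T1 T2 | c
  C -> A T0 | T1 T0 | b
  T0 -> c
  T1 -> a
  T2 -> b
  T3 -> d

CYK table (by increasing span):
  cell(0,0) d: {T3}  orig:{}
  cell(1,1) a: {T1}  orig:{}
  cell(2,2) c: {B,T0}  orig:{B}
  cell(3,3) d: {T3}  orig:{}
  cell(0,1) da: ∅
  cell(1,2) ac: {A,C}
  cell(2,3) cd: ∅
  cell(0,2) dac: ∅
  cell(1,3) acd: {S}
  cell(0,3) dacd: ∅

S ∉ T[0,3] ⇒ NO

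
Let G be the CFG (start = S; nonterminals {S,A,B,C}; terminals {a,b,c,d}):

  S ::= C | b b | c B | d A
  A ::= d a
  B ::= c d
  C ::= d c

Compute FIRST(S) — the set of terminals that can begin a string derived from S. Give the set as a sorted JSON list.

FIRST sets, iterate to fixpoint:
round 1:
  A via A→d a: +{d}
  B via B→c d: +{c}
  C via C→d c: +{d}
  S via S→C: +{d}
  S via S→b b: +{b}
  S via S→c B: +{c}
  FIRST[S]={b,c,d}  FIRST[A]={d}  FIRST[B]={c}  FIRST[C]={d}
round 2: (stable)
  FIRST[S]={b,c,d}  FIRST[A]={d}  FIRST[B]={c}  FIRST[C]={d}

FIRST(S) = ["b", "c", "d"]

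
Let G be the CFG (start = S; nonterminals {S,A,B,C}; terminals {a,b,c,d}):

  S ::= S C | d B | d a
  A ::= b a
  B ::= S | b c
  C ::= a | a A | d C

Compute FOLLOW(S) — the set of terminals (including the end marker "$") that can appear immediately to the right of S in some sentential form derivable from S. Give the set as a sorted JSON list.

FIRST iteration:
[1]
  A via A→b a: +{b}
  B via B→b c: +{b}
  C via C→a: +{a}
  C via C→d C: +{d}
  S via S→d B: +{d}
  FIRST(S)={d}  FIRST(A)={b}  FIRST(B)={b}  FIRST(C)={a,d}
[2]
  B via B→S: +{d}
  FIRST(S)={d}  FIRST(A)={b}  FIRST(B)={b,d}  FIRST(C)={a,d}
[3] (no change)
  FIRST(S)={d}  FIRST(A)={b}  FIRST(B)={b,d}  FIRST(C)={a,d}

Compute FOLLOW by fixpoint:
initialize: $ ∈ FOLLOW(S)
pass 1:
  S→S C: FOLLOW(S) ⊇ FIRST(C) = {a,d}; new: +{a,d}
  S→S C: FOLLOW(C) ⊇ FOLLOW(S) ⊇ {$,a,d}; new: +{$,a,d}
  S→d B: FOLLOW(B) ⊇ FOLLOW(S) ⊇ {$,a,d}; new: +{$,a,d}
  FOLLOW[S]={$,a,d}  FOLLOW[A]={}  FOLLOW[B]={$,a,d}  FOLLOW[C]={$,a,d}
pass 2:
  C→a A: FOLLOW(A) ⊇ FOLLOW(C) ⊇ {$,a,d}; new: +{$,a,d}
  FOLLOW[S]={$,a,d}  FOLLOW[A]={$,a,d}  FOLLOW[B]={$,a,d}  FOLLOW[C]={$,a,d}
pass 3: — fixpoint
  FOLLOW[S]={$,a,d}  FOLLOW[A]={$,a,d}  FOLLOW[B]={$,a,d}  FOLLOW[C]={$,a,d}

FOLLOW(S) = ["$", "a", "d"]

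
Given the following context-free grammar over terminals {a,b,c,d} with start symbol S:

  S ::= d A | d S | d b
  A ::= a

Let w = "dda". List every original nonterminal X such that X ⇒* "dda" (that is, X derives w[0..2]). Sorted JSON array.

Convert to CNF:
  S -> T0 A | T0 S | T0 T1
  A -> a
  T0 -> d
  T1 -> b

CYK table (by increasing span) — only the sub-triangle for w[0..2]:
  T[0,0] 'd' = {T0}  orig:{}
  T[1,1] 'd' = {T0}  orig:{}
  T[2,2] 'a' = {A}
  T[0,1] 'dd' = ∅
  T[1,2] 'da' = {S}
  T[0,2] 'dda' = {S}

Original NTs in T[0,2] deriving "dda": ["S"]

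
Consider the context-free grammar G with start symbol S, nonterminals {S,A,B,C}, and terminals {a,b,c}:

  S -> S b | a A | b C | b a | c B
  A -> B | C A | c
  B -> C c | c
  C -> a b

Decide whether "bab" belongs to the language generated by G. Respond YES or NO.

CNF form of G:
  S -> S T2 | T0 B | T1 A | T2 C | T2 T1
  A -> C A | C T0 | c
  B -> C T0 | c
  C -> T1 T2
  T0 -> c
  T1 -> a
  T2 -> b

CYK table (by increasing span):
  [0..0]={T2}  "b"  orig:{}
  [1..1]={T1}  "a"  orig:{}
  [2..2]={T2}  "b"  orig:{}
  [0..1]={S}  "ba"
  [1..2]={C}  "ab"
  [0..2]={S}  "bab"

S ∈ T[0,2] ⇒ YES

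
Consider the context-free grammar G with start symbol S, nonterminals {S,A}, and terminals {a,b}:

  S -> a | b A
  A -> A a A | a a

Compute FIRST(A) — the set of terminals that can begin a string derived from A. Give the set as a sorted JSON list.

FIRST iteration:
[1]
  A via A→a a: +{a}
  S via S→a: +{a}
  S via S→b A: +{b}
  FIRST[S]={a,b}  FIRST[A]={a}
[2] done
  FIRST[S]={a,b}  FIRST[A]={a}

FIRST(A) = ["a"]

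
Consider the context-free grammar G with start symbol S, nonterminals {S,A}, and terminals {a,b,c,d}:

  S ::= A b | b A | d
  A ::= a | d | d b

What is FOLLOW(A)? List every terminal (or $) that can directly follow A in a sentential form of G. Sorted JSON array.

Compute FIRST by fixpoint:
iter 1:
  A via A→a: +{a}
  A via A→d: +{d}
  S via S→A b: +{a,d}
  S via S→b A: +{b}
  FIRST[S]={a,b,d}  FIRST[A]={a,d}
iter 2: (no change)
  FIRST[S]={a,b,d}  FIRST[A]={a,d}

FOLLOW iteration:
seed FOLLOW(S) with $
[1]
  S→A b: FOLLOW(A) ⊇ FIRST(b) = {b}; new: +{b}
  S→b A: FOLLOW(A) ⊇ FOLLOW(S) ⊇ {$}; new: +{$}
  FOLLOW(S)={$}  FOLLOW(A)={$,b}
[2] — fixpoint
  FOLLOW(S)={$}  FOLLOW(A)={$,b}

FOLLOW(A) = ["$", "b"]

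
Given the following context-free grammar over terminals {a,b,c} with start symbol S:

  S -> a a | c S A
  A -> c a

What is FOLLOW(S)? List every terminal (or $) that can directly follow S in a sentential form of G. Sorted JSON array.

FIRST iteration:
[1]
  A via A→c a: +{c}
  S via S→a a: +{a}
  S via S→c S A: +{c}
  FIRST[S]={a,c}  FIRST[A]={c}
[2] (no change)
  FIRST[S]={a,c}  FIRST[A]={c}

Compute FOLLOW by fixpoint:
FOLLOW(S) := {$}
pass 1:
  S→c S A: FOLLOW(S) ⊇ FIRST(A) = {c}; new: +{c}
  S→c S A: FOLLOW(A) ⊇ FOLLOW(S) ⊇ {$,c}; new: +{$,c}
  FOLLOW(S)={$,c}  FOLLOW(A)={$,c}
pass 2: — fixpoint
  FOLLOW(S)={$,c}  FOLLOW(A)={$,c}

FOLLOW(S) = ["$", "c"]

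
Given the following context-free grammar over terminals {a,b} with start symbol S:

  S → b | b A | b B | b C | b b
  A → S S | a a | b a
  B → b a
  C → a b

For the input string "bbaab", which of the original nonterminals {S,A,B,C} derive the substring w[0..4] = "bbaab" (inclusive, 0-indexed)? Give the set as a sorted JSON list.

Convert to CNF:
  S -> T1 A | T1 B | T1 C | T1 T1 | b
  A -> S S | T0 T0 | T1 T0
  B -> T1 T0
  C -> T0 T1
  T0 -> a
  T1 -> b

CYK table (by increasing span) (cells [i..j] with 0 ≤ i ≤ j ≤ 4 only):
  [0..0]={S,T1}  "b"  orig:{S}
  [1..1]={S,T1}  "b"  orig:{S}
  [2..2]={T0}  "a"  orig:{}
  [3..3]={T0}  "a"  orig:{}
  [4..4]={S,T1}  "b"  orig:{S}
  [0..1]={A,S}  "bb"
  [1..2]={A,B}  "ba"
  [2..3]={A}  "aa"
  [3..4]={C}  "ab"
  [0..2]={S}  "bba"
  [1..3]={S}  "baa"
  [2..4]=∅  "aab"
  [0..3]={A}  "bbaa"
  [1..4]={A}  "baab"
  [0..4]={S}  "bbaab"

Original NTs in T[0,4] deriving "bbaab": ["S"]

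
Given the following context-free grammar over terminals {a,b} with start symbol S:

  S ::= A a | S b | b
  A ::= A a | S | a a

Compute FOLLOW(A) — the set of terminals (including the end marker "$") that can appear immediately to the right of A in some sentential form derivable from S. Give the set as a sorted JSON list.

Compute FIRST by fixpoint:
iter 1:
  A via A→a a: +{a}
  S via S→A a: +{a}
  S via S→b: +{b}
  FIRST[S]={a,b}  FIRST[A]={a}
iter 2:
  A via A→S: +{b}
  FIRST[S]={a,b}  FIRST[A]={a,b}
iter 3: — fixpoint
  FIRST[S]={a,b}  FIRST[A]={a,b}

Compute FOLLOW by fixpoint:
seed FOLLOW(S) with $
iter 1:
  A→A a: FOLLOW(A) ⊇ FIRST(a) = {a}; new: +{a}
  A→S: FOLLOW(S) ⊇ FOLLOW(A) ⊇ {a}; new: +{a}
  S→S b: FOLLOW(S) ⊇ FIRST(b) = {b}; new: +{b}
  S: {$,a,b}  A: {a}
iter 2: (stable)
  S: {$,a,b}  A: {a}

FOLLOW(A) = ["a"]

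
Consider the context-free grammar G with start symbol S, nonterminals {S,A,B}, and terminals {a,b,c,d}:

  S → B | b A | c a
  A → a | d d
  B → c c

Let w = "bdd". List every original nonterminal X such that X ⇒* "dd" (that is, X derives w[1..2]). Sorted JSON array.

Convert to CNF:
  S -> T1 T1 | T1 T3 | T2 A
  A -> T0 T0 | a
  B -> T1 T1
  T0 -> d
  T1 -> c
  T2 -> b
  T3 -> a

Fill CYK table bottom-up, restricted to cells inside w[1..2]:
  cell(1,1) d: {T0}  orig:{}
  cell(2,2) d: {T0}  orig:{}
  cell(1,2) dd: {A}

Original NTs in T[1,2] deriving "dd": ["A"]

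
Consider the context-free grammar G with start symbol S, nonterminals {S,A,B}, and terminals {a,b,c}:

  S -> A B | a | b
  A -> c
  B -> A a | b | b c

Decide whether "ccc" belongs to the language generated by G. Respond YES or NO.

Convert to CNF:
  S -> A B | a | b
  A -> c
  B -> A T0 | T1 T2 | b
  T0 -> a
  T1 -> b
  T2 -> c

CYK table (by increasing span):
  T[0,0] 'c' = {A,T2}  orig:{A}
  T[1,1] 'c' = {A,T2}  orig:{A}
  T[2,2] 'c' = {A,T2}  orig:{A}
  T[0,1] 'cc' = ∅
  T[1,2] 'cc' = ∅
  T[0,2] 'ccc' = ∅

S ∉ T[0,2] ⇒ NO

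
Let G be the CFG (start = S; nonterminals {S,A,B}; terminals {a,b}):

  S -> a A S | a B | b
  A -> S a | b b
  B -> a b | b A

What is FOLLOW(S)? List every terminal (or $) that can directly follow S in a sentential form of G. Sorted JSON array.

FIRST sets, iterate to fixpoint:
pass 1:
  A via A→b b: +{b}
  B via B→a b: +{a}
  B via B→b A: +{b}
  S via S→a A S: +{a}
  S via S→b: +{b}
  FIRST(S)={a,b}  FIRST(A)={b}  FIRST(B)={a,b}
pass 2:
  A via A→S a: +{a}
  FIRST(S)={a,b}  FIRST(A)={a,b}  FIRST(B)={a,b}
pass 3: done
  FIRST(S)={a,b}  FIRST(A)={a,b}  FIRST(B)={a,b}

FOLLOW iteration:
FOLLOW(S) := {$}
round 1:
  A→S a: FOLLOW(S) ⊇ FIRST(a) = {a}; new: +{a}
  S→a A S: FOLLOW(A) ⊇ FIRST(S) = {a,b}; new: +{a,b}
  S→a B: FOLLOW(B) ⊇ FOLLOW(S) ⊇ {$,a}; new: +{$,a}
  S: {$,a}  A: {a,b}  B: {$,a}
round 2:
  B→b A: FOLLOW(A) ⊇ FOLLOW(B) ⊇ {$,a}; new: +{$}
  S: {$,a}  A: {$,a,b}  B: {$,a}
round 3: (no change)
  S: {$,a}  A: {$,a,b}  B: {$,a}

FOLLOW(S) = ["$", "a"]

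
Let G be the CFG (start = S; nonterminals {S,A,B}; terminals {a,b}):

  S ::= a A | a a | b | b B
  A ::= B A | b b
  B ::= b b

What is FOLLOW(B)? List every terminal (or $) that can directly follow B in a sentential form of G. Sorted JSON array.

FIRST sets, iterate to fixpoint:
round 1:
  A via A→b b: +{b}
  B via B→b b: +{b}
  S via S→a A: +{a}
  S via S→b: +{b}
  FIRST(S)={a,b}  FIRST(A)={b}  FIRST(B)={b}
round 2: done
  FIRST(S)={a,b}  FIRST(A)={b}  FIRST(B)={b}

FOLLOW sets:
FOLLOW(S) := {$}
iter 1:
  A→B A: FOLLOW(B) ⊇ FIRST(A) = {b}; new: +{b}
  S→a A: FOLLOW(A) ⊇ FOLLOW(S) ⊇ {$}; new: +{$}
  S→b B: FOLLOW(B) ⊇ FOLLOW(S) ⊇ {$}; new: +{$}
  FOLLOW[S]={$}  FOLLOW[A]={$}  FOLLOW[B]={$,b}
iter 2: — fixpoint
  FOLLOW[S]={$}  FOLLOW[A]={$}  FOLLOW[B]={$,b}

FOLLOW(B) = ["$", "b"]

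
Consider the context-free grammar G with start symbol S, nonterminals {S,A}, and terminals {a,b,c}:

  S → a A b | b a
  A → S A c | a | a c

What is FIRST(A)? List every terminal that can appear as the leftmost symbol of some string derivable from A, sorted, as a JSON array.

FIRST iteration:
iter 1:
  A via A→a: +{a}
  S via S→a A b: +{a}
  S via S→b a: +{b}
  S: {a,b}  A: {a}
iter 2:
  A via A→S A c: +{b}
  S: {a,b}  A: {a,b}
iter 3: — fixpoint
  S: {a,b}  A: {a,b}

FIRST(A) = ["a", "b"]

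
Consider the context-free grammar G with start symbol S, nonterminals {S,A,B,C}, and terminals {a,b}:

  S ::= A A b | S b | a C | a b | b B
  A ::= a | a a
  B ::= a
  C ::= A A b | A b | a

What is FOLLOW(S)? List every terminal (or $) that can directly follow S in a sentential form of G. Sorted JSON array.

Compute FIRST by fixpoint:
[1]
  A via A→a: +{a}
  B via B→a: +{a}
  C via C→A A b: +{a}
  S via S→A A b: +{a}
  S via S→b B: +{b}
  FIRST(S)={a,b}  FIRST(A)={a}  FIRST(B)={a}  FIRST(C)={a}
[2] done
  FIRST(S)={a,b}  FIRST(A)={a}  FIRST(B)={a}  FIRST(C)={a}

Compute FOLLOW by fixpoint:
seed FOLLOW(S) with $
iter 1:
  C→A A b: FOLLOW(A) ⊇ FIRST(A) = {a}; new: +{a}
  C→A A b: FOLLOW(A) ⊇ FIRST(b) = {b}; new: +{b}
  S→S b: FOLLOW(S) ⊇ FIRST(b) = {b}; new: +{b}
  S→a C: FOLLOW(C) ⊇ FOLLOW(S) ⊇ {$,b}; new: +{$,b}
  S→b B: FOLLOW(B) ⊇ FOLLOW(S) ⊇ {$,b}; new: +{$,b}
  S: {$,b}  A: {a,b}  B: {$,b}  C: {$,b}
iter 2: — fixpoint
  S: {$,b}  A: {a,b}  B: {$,b}  C: {$,b}

FOLLOW(S) = ["$", "b"]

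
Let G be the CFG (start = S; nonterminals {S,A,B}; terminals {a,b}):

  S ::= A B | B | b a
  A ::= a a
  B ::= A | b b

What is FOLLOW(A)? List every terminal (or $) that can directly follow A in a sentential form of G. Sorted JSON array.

FIRST sets, iterate to fixpoint:
[1]
  A via A→a a: +{a}
  B via B→A: +{a}
  B via B→b b: +{b}
  S via S→A B: +{a}
  S via S→B: +{b}
  FIRST[S]={a,b}  FIRST[A]={a}  FIRST[B]={a,b}
[2] done
  FIRST[S]={a,b}  FIRST[A]={a}  FIRST[B]={a,b}

Compute FOLLOW by fixpoint:
FOLLOW(S) := {$}
pass 1:
  S→A B: FOLLOW(A) ⊇ FIRST(B) = {a,b}; new: +{a,b}
  S→A B: FOLLOW(B) ⊇ FOLLOW(S) ⊇ {$}; new: +{$}
  S: {$}  A: {a,b}  B: {$}
pass 2:
  B→A: FOLLOW(A) ⊇ FOLLOW(B) ⊇ {$}; new: +{$}
  S: {$}  A: {$,a,b}  B: {$}
pass 3: (stable)
  S: {$}  A: {$,a,b}  B: {$}

FOLLOW(A) = ["$", "a", "b"]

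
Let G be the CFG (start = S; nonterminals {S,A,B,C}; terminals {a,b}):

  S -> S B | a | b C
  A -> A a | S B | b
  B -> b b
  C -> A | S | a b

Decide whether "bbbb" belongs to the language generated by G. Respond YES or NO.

Convert to CNF:
  S -> S B | T1 C | a
  A -> A T0 | S B | b
  B -> T1 T1
  C -> A T0 | S B | T0 T1 | T1 C | a | b
  T0 -> a
  T1 -> b

CYK table (by increasing span):
  [0..0]={A,C,T1}  "b"  orig:{A,C}
  [1..1]={A,C,T1}  "b"  orig:{A,C}
  [2..2]={A,C,T1}  "b"  orig:{A,C}
  [3..3]={A,C,T1}  "b"  orig:{A,C}
  [0..1]={B,C,S}  "bb"
  [1..2]={B,C,S}  "bb"
  [2..3]={B,C,S}  "bb"
  [0..2]={C,S}  "bbb"
  [1..3]={C,S}  "bbb"
  [0..3]={A,C,S}  "bbbb"

S ∈ T[0,3] ⇒ YES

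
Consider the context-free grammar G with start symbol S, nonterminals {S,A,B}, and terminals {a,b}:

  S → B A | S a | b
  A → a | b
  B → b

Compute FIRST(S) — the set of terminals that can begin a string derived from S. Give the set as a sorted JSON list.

FIRST iteration:
pass 1:
  A via A→a: +{a}
  A via A→b: +{b}
  B via B→b: +{b}
  S via S→B A: +{b}
  FIRST(S)={b}  FIRST(A)={a,b}  FIRST(B)={b}
pass 2: done
  FIRST(S)={b}  FIRST(A)={a,b}  FIRST(B)={b}

FIRST(S) = ["b"]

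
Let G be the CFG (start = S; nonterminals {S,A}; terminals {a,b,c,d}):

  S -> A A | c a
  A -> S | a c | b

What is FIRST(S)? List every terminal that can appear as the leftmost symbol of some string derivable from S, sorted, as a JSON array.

FIRST iteration:
iter 1:
  A via A→a c: +{a}
  A via A→b: +{b}
  S via S→A A: +{a,b}
  S via S→c a: +{c}
  S: {a,b,c}  A: {a,b}
iter 2:
  A via A→S: +{c}
  S: {a,b,c}  A: {a,b,c}
iter 3: (stable)
  S: {a,b,c}  A: {a,b,c}

FIRST(S) = ["a", "b", "c"]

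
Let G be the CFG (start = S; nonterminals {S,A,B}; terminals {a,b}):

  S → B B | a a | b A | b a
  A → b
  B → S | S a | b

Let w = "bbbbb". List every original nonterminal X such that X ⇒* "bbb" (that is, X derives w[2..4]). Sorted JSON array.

Convert to CNF:
  S -> B B | T0 T0 | T1 A | T1 T0
  A -> b
  B -> B B | S T0 | T0 T0 | T1 A | T1 T0 | b
  T0 -> a
  T1 -> b

CYK table (by increasing span) (cells [i..j] with 2 ≤ i ≤ j ≤ 4 only):
  cell(2,2) b: {A,B,T1}  orig:{A,B}
  cell(3,3) b: {A,B,T1}  orig:{A,B}
  cell(4,4) b: {A,B,T1}  orig:{A,B}
  cell(2,3) bb: {B,S}
  cell(3,4) bb: {B,S}
  cell(2,4) bbb: {B,S}

Original NTs in T[2,4] deriving "bbb": ["B", "S"]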